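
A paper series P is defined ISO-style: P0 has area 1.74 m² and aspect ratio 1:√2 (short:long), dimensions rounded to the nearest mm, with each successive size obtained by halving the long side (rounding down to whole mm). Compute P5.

Let P0's short side be w mm. w · w√2 = 1.74 m² = 1,740,000 mm², so w ≈ 1109.2 mm and w√2 ≈ 1568.7 mm → P0 = 1109 × 1569 mm.
P1: ⌊1569/2⌋ × 1109 = 784 × 1109 mm
P2: ⌊1109/2⌋ × 784 = 554 × 784 mm
P3: ⌊784/2⌋ × 554 = 392 × 554 mm
P4: ⌊554/2⌋ × 392 = 277 × 392 mm
P5: ⌊392/2⌋ × 277 = 196 × 277 mm

196 × 277 mm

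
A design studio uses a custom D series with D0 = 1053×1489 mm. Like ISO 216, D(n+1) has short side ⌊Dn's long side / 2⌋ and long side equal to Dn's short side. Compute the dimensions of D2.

526 × 744 mm

D1: ⌊1489/2⌋ × 1053 = 744 × 1053 mm
D2: ⌊1053/2⌋ × 744 = 526 × 744 mm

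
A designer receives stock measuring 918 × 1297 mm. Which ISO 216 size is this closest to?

C0 (917 × 1297 mm)

Aspect ratio 1297/918 ≈ 1.413 — close to the ISO √2 ≈ 1.414.
In the C-series (envelope sizes, between A and B): C0 = 917 × 1297 mm.
Off by 1 mm total — nearest standard size.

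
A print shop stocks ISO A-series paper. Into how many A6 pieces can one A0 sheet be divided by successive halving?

Each ISO step halves the sheet: 1 × A0 → 2 × A1 → 4 × A2 → 8 × A3 → …
From A0 to A6 is 6 halving steps: 2^6 = 64.

64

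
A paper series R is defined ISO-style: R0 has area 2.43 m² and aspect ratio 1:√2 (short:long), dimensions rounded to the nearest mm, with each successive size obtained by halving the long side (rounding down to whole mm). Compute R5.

231 × 327 mm

Let R0's short side be w mm. w · w√2 = 2.43 m² = 2,430,000 mm², so w ≈ 1310.8 mm and w√2 ≈ 1853.8 mm → R0 = 1311 × 1854 mm.
R1: ⌊1854/2⌋ × 1311 = 927 × 1311 mm
R2: ⌊1311/2⌋ × 927 = 655 × 927 mm
R3: ⌊927/2⌋ × 655 = 463 × 655 mm
R4: ⌊655/2⌋ × 463 = 327 × 463 mm
R5: ⌊463/2⌋ × 327 = 231 × 327 mm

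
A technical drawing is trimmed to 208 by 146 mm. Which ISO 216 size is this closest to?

A5 (148 × 210 mm)

Aspect ratio 208/146 ≈ 1.425 — close to the ISO √2 ≈ 1.414.
In the A-series (A0 area = 1 m²): A5 = 148 × 210 mm.
Off by 4 mm total — nearest standard size.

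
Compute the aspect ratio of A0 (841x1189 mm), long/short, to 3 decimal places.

1189 / 841 = 1.414
Matches √2 ≈ 1.414 — the ISO 216 defining ratio.

1.414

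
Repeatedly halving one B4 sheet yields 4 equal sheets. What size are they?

4 = 2^2, so 2 halving steps.
B4 → B5 → … → B6 after 2 steps.

B6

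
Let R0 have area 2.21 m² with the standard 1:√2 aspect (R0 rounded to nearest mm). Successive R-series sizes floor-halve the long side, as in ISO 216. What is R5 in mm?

Let R0's short side be w mm. w · w√2 = 2.21 m² = 2,210,000 mm², so w ≈ 1250.1 mm and w√2 ≈ 1767.9 mm → R0 = 1250 × 1768 mm.
R1: ⌊1768/2⌋ × 1250 = 884 × 1250 mm
R2: ⌊1250/2⌋ × 884 = 625 × 884 mm
R3: ⌊884/2⌋ × 625 = 442 × 625 mm
R4: ⌊625/2⌋ × 442 = 312 × 442 mm
R5: ⌊442/2⌋ × 312 = 221 × 312 mm

221 × 312 mm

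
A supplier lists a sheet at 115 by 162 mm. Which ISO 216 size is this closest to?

Aspect ratio 162/115 ≈ 1.409 — close to the ISO √2 ≈ 1.414.
In the C-series (envelope sizes, between A and B): C6 = 114 × 162 mm.
Off by 1 mm total — nearest standard size.

C6 (114 × 162 mm)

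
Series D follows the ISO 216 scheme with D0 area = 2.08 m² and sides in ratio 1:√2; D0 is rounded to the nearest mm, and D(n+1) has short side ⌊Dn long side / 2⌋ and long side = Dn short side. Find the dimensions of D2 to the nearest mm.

606 × 857 mm

Let D0's short side be w mm. w · w√2 = 2.08 m² = 2,080,000 mm², so w ≈ 1212.8 mm and w√2 ≈ 1715.1 mm → D0 = 1213 × 1715 mm.
D1: ⌊1715/2⌋ × 1213 = 857 × 1213 mm
D2: ⌊1213/2⌋ × 857 = 606 × 857 mm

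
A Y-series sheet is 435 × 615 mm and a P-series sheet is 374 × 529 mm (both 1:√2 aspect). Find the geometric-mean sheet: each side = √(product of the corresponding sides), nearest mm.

Short side: √(435 · 374) = √162690 ≈ 403.3 → 403 mm
Long side: √(615 · 529) = √325335 ≈ 570.4 → 570 mm

403 × 570 mm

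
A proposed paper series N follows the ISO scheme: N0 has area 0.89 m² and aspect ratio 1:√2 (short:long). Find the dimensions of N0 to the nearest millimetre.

Let the short side be w mm. Then w · w√2 = 0.89 m² = 890,000 mm².
w² = 890,000/√2, so w ≈ 793.3 mm; long side = w√2 ≈ 1121.9 mm.

793 × 1122 mm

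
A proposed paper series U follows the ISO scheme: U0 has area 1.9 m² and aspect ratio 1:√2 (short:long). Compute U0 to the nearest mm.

1159 × 1639 mm

Let the short side be w mm. Then w · w√2 = 1.9 m² = 1,900,000 mm².
w² = 1,900,000/√2, so w ≈ 1159.1 mm; long side = w√2 ≈ 1639.2 mm.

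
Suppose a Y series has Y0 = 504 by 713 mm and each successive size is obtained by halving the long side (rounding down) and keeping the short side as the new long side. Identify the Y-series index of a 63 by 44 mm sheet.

Y7

Y0: 504 × 713 mm
Y1: 356 × 504 mm
Y2: 252 × 356 mm
Y3: 178 × 252 mm
Y4: 126 × 178 mm
Y5: 89 × 126 mm
Y6: 63 × 89 mm
Y7: 44 × 63 mm
Y8: 31 × 44 mm
→ matches Y7.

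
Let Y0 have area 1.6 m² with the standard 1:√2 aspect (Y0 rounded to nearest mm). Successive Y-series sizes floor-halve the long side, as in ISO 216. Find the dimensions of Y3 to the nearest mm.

Let Y0's short side be w mm. w · w√2 = 1.6 m² = 1,600,000 mm², so w ≈ 1063.7 mm and w√2 ≈ 1504.2 mm → Y0 = 1064 × 1504 mm.
Y1: ⌊1504/2⌋ × 1064 = 752 × 1064 mm
Y2: ⌊1064/2⌋ × 752 = 532 × 752 mm
Y3: ⌊752/2⌋ × 532 = 376 × 532 mm

376 × 532 mm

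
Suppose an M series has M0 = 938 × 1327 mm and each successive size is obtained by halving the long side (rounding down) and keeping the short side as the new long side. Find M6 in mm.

117 × 165 mm

M1: ⌊1327/2⌋ × 938 = 663 × 938 mm
M2: ⌊938/2⌋ × 663 = 469 × 663 mm
M3: ⌊663/2⌋ × 469 = 331 × 469 mm
M4: ⌊469/2⌋ × 331 = 234 × 331 mm
M5: ⌊331/2⌋ × 234 = 165 × 234 mm
M6: ⌊234/2⌋ × 165 = 117 × 165 mm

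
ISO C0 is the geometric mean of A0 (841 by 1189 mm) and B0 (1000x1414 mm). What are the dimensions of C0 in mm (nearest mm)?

917 × 1297 mm

Short: √(841 · 1000) = √841000 ≈ 917.1 mm.
Long: √(1189 · 1414) = √1681246 ≈ 1296.6 mm.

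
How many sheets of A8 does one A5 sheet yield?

A5 = 148 × 210 mm; A8 = 52 × 74 mm.
Each halving step doubles the count; 3 steps from A5 to A8.
2^3 = 8.

8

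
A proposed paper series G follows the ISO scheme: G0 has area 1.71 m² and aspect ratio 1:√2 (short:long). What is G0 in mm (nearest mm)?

1100 × 1555 mm

Let the short side be w mm. Then w · w√2 = 1.71 m² = 1,710,000 mm².
w² = 1,710,000/√2, so w ≈ 1099.6 mm; long side = w√2 ≈ 1555.1 mm.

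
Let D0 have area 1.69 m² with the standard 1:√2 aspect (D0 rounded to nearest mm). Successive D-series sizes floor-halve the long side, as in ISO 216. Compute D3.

386 × 546 mm

Let D0's short side be w mm. w · w√2 = 1.69 m² = 1,690,000 mm², so w ≈ 1093.2 mm and w√2 ≈ 1546.0 mm → D0 = 1093 × 1546 mm.
D1: ⌊1546/2⌋ × 1093 = 773 × 1093 mm
D2: ⌊1093/2⌋ × 773 = 546 × 773 mm
D3: ⌊773/2⌋ × 546 = 386 × 546 mm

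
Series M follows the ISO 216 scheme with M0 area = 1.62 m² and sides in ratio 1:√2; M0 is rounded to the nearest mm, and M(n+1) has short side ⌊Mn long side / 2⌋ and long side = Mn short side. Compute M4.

267 × 378 mm

Let M0's short side be w mm. w · w√2 = 1.62 m² = 1,620,000 mm², so w ≈ 1070.3 mm and w√2 ≈ 1513.6 mm → M0 = 1070 × 1514 mm.
M1: ⌊1514/2⌋ × 1070 = 757 × 1070 mm
M2: ⌊1070/2⌋ × 757 = 535 × 757 mm
M3: ⌊757/2⌋ × 535 = 378 × 535 mm
M4: ⌊535/2⌋ × 378 = 267 × 378 mm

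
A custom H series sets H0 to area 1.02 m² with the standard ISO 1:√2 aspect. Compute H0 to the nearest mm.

849 × 1201 mm

Let the short side be w mm. Then w · w√2 = 1.02 m² = 1,020,000 mm².
w² = 1,020,000/√2, so w ≈ 849.3 mm; long side = w√2 ≈ 1201.0 mm.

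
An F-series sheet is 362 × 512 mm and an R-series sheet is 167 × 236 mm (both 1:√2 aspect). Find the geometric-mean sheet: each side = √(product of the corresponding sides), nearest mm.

246 × 348 mm

Short side: √(362 · 167) = √60454 ≈ 245.9 → 246 mm
Long side: √(512 · 236) = √120832 ≈ 347.6 → 348 mm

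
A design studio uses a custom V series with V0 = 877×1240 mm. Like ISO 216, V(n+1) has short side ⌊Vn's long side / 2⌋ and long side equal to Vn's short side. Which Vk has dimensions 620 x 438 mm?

V2

V0: 877 × 1240 mm
V1: 620 × 877 mm
V2: 438 × 620 mm
V3: 310 × 438 mm
→ matches V2.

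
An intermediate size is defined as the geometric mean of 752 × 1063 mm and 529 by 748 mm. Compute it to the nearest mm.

Short side: √(752 · 529) = √397808 ≈ 630.7 → 631 mm
Long side: √(1063 · 748) = √795124 ≈ 891.7 → 892 mm

631 × 892 mm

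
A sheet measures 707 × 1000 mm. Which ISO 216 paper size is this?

Aspect ratio 1000/707 ≈ 1.414 — close to the ISO √2 ≈ 1.414.
In the B-series (B0 = 1000 × 1414 mm): B1 = 707 × 1000 mm.

B1 (707 × 1000 mm)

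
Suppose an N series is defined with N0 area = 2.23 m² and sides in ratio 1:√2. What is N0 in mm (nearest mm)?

Let the short side be w mm. Then w · w√2 = 2.23 m² = 2,230,000 mm².
w² = 2,230,000/√2, so w ≈ 1255.7 mm; long side = w√2 ≈ 1775.9 mm.

1256 × 1776 mm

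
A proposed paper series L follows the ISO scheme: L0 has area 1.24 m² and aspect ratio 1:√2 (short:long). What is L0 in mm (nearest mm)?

936 × 1324 mm

Let the short side be w mm. Then w · w√2 = 1.24 m² = 1,240,000 mm².
w² = 1,240,000/√2, so w ≈ 936.4 mm; long side = w√2 ≈ 1324.2 mm.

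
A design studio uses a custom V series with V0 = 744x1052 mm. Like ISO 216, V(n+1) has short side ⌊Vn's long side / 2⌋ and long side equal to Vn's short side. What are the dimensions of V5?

V1: ⌊1052/2⌋ × 744 = 526 × 744 mm
V2: ⌊744/2⌋ × 526 = 372 × 526 mm
V3: ⌊526/2⌋ × 372 = 263 × 372 mm
V4: ⌊372/2⌋ × 263 = 186 × 263 mm
V5: ⌊263/2⌋ × 186 = 131 × 186 mm

131 × 186 mm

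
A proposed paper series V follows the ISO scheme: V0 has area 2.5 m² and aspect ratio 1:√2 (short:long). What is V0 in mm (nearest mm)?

1330 × 1880 mm

Let the short side be w mm. Then w · w√2 = 2.5 m² = 2,500,000 mm².
w² = 2,500,000/√2, so w ≈ 1329.6 mm; long side = w√2 ≈ 1880.3 mm.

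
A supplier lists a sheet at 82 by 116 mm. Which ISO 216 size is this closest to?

C7 (81 × 114 mm)

Aspect ratio 116/82 ≈ 1.415 — close to the ISO √2 ≈ 1.414.
In the C-series (envelope sizes, between A and B): C7 = 81 × 114 mm.
Off by 3 mm total — nearest standard size.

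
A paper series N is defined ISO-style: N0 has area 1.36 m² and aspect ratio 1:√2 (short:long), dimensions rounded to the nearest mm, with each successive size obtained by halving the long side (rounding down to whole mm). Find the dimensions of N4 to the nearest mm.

245 × 346 mm

Let N0's short side be w mm. w · w√2 = 1.36 m² = 1,360,000 mm², so w ≈ 980.6 mm and w√2 ≈ 1386.8 mm → N0 = 981 × 1387 mm.
N1: ⌊1387/2⌋ × 981 = 693 × 981 mm
N2: ⌊981/2⌋ × 693 = 490 × 693 mm
N3: ⌊693/2⌋ × 490 = 346 × 490 mm
N4: ⌊490/2⌋ × 346 = 245 × 346 mm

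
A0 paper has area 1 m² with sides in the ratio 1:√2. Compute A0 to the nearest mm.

Let the short side be w mm. Then the long side is w√2 and w · w√2 = 10⁶ mm².
w² = 10⁶/√2, so w = 1000 / 2^(1/4) ≈ 840.9 mm; long side = 1000 · 2^(1/4) ≈ 1189.2 mm.

841 × 1189 mm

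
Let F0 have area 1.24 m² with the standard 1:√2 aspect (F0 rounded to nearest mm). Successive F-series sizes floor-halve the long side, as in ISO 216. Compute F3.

Let F0's short side be w mm. w · w√2 = 1.24 m² = 1,240,000 mm², so w ≈ 936.4 mm and w√2 ≈ 1324.2 mm → F0 = 936 × 1324 mm.
F1: ⌊1324/2⌋ × 936 = 662 × 936 mm
F2: ⌊936/2⌋ × 662 = 468 × 662 mm
F3: ⌊662/2⌋ × 468 = 331 × 468 mm

331 × 468 mm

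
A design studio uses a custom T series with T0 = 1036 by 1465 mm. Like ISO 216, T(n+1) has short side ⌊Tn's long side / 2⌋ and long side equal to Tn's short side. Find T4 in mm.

259 × 366 mm

T1: ⌊1465/2⌋ × 1036 = 732 × 1036 mm
T2: ⌊1036/2⌋ × 732 = 518 × 732 mm
T3: ⌊732/2⌋ × 518 = 366 × 518 mm
T4: ⌊518/2⌋ × 366 = 259 × 366 mm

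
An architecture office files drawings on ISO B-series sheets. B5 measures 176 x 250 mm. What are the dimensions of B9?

44 × 62 mm

B6: ⌊250/2⌋ × 176 = 125 × 176 mm
B7: ⌊176/2⌋ × 125 = 88 × 125 mm
B8: ⌊125/2⌋ × 88 = 62 × 88 mm
B9: ⌊88/2⌋ × 62 = 44 × 62 mm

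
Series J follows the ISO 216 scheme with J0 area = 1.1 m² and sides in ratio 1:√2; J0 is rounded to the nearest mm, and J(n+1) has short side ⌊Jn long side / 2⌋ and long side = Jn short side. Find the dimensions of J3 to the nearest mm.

Let J0's short side be w mm. w · w√2 = 1.1 m² = 1,100,000 mm², so w ≈ 881.9 mm and w√2 ≈ 1247.3 mm → J0 = 882 × 1247 mm.
J1: ⌊1247/2⌋ × 882 = 623 × 882 mm
J2: ⌊882/2⌋ × 623 = 441 × 623 mm
J3: ⌊623/2⌋ × 441 = 311 × 441 mm

311 × 441 mm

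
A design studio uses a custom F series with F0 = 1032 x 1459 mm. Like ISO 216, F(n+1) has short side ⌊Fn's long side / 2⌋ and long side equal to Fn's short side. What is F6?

129 × 182 mm

F1 = 729 × 1032 mm (from F0 by 1 halving).
F2: ⌊1032/2⌋ × 729 = 516 × 729 mm
F3: ⌊729/2⌋ × 516 = 364 × 516 mm
F4: ⌊516/2⌋ × 364 = 258 × 364 mm
F5: ⌊364/2⌋ × 258 = 182 × 258 mm
F6: ⌊258/2⌋ × 182 = 129 × 182 mm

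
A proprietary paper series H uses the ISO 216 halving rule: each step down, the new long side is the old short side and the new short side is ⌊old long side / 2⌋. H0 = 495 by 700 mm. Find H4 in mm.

123 × 175 mm

H1: ⌊700/2⌋ × 495 = 350 × 495 mm
H2: ⌊495/2⌋ × 350 = 247 × 350 mm
H3: ⌊350/2⌋ × 247 = 175 × 247 mm
H4: ⌊247/2⌋ × 175 = 123 × 175 mm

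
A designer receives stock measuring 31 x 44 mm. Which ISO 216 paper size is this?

B10 (31 × 44 mm)

Aspect ratio 44/31 ≈ 1.419 — close to the ISO √2 ≈ 1.414.
In the B-series (B0 = 1000 × 1414 mm): B10 = 31 × 44 mm.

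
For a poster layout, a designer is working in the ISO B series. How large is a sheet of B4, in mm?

250 × 353 mm

B0 = 1000 × 1414 mm (B0 has a 1000 mm short side, aspect 1:√2).
B1: ⌊1414/2⌋ × 1000 = 707 × 1000 mm
B2: ⌊1000/2⌋ × 707 = 500 × 707 mm
B3: ⌊707/2⌋ × 500 = 353 × 500 mm
B4: ⌊500/2⌋ × 353 = 250 × 353 mm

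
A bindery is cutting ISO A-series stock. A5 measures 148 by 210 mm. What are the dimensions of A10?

A6: ⌊210/2⌋ × 148 = 105 × 148 mm
A7: ⌊148/2⌋ × 105 = 74 × 105 mm
A8: ⌊105/2⌋ × 74 = 52 × 74 mm
A9: ⌊74/2⌋ × 52 = 37 × 52 mm
A10: ⌊52/2⌋ × 37 = 26 × 37 mm

26 × 37 mm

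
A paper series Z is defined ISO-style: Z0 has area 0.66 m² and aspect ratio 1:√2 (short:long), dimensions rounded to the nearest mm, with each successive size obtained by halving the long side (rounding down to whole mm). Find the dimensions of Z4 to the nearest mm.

170 × 241 mm

Let Z0's short side be w mm. w · w√2 = 0.66 m² = 660,000 mm², so w ≈ 683.1 mm and w√2 ≈ 966.1 mm → Z0 = 683 × 966 mm.
Z1: ⌊966/2⌋ × 683 = 483 × 683 mm
Z2: ⌊683/2⌋ × 483 = 341 × 483 mm
Z3: ⌊483/2⌋ × 341 = 241 × 341 mm
Z4: ⌊341/2⌋ × 241 = 170 × 241 mm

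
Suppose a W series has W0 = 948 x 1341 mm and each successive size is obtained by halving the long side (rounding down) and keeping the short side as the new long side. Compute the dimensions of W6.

W1: ⌊1341/2⌋ × 948 = 670 × 948 mm
W2: ⌊948/2⌋ × 670 = 474 × 670 mm
W3: ⌊670/2⌋ × 474 = 335 × 474 mm
W4: ⌊474/2⌋ × 335 = 237 × 335 mm
W5: ⌊335/2⌋ × 237 = 167 × 237 mm
W6: ⌊237/2⌋ × 167 = 118 × 167 mm

118 × 167 mm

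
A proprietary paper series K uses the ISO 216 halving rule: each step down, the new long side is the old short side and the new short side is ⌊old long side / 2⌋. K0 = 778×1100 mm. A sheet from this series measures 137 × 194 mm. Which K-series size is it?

K0: 778 × 1100 mm
K1: 550 × 778 mm
K2: 389 × 550 mm
K3: 275 × 389 mm
K4: 194 × 275 mm
K5: 137 × 194 mm
K6: 97 × 137 mm
→ matches K5.

K5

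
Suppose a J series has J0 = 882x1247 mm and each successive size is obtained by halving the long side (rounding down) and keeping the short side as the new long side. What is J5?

J1 = 623 × 882 mm (from J0 by 1 halving).
J2: ⌊882/2⌋ × 623 = 441 × 623 mm
J3: ⌊623/2⌋ × 441 = 311 × 441 mm
J4: ⌊441/2⌋ × 311 = 220 × 311 mm
J5: ⌊311/2⌋ × 220 = 155 × 220 mm

155 × 220 mm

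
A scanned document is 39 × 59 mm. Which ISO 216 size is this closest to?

Aspect ratio 59/39 ≈ 1.513 (ISO target is √2 ≈ 1.414).
In the C-series (envelope sizes, between A and B): C9 = 40 × 57 mm.
Off by 3 mm total — nearest standard size.

C9 (40 × 57 mm)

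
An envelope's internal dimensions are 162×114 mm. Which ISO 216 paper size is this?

C6 (114 × 162 mm)

Aspect ratio 162/114 ≈ 1.421 — close to the ISO √2 ≈ 1.414.
In the C-series (envelope sizes, between A and B): C6 = 114 × 162 mm.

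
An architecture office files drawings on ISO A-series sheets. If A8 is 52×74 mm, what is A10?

26 × 37 mm

A9: ⌊74/2⌋ × 52 = 37 × 52 mm
A10: ⌊52/2⌋ × 37 = 26 × 37 mm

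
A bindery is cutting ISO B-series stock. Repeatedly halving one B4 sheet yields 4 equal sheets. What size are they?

B6

4 = 2^2, so 2 halving steps.
B4 → B5 → … → B6 after 2 steps.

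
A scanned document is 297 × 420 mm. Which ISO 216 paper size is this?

A3 (297 × 420 mm)

Aspect ratio 420/297 ≈ 1.414 — close to the ISO √2 ≈ 1.414.
In the A-series (A0 area = 1 m²): A3 = 297 × 420 mm.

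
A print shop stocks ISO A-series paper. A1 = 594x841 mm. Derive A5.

A2: ⌊841/2⌋ × 594 = 420 × 594 mm
A3: ⌊594/2⌋ × 420 = 297 × 420 mm
A4: ⌊420/2⌋ × 297 = 210 × 297 mm
A5: ⌊297/2⌋ × 210 = 148 × 210 mm

148 × 210 mm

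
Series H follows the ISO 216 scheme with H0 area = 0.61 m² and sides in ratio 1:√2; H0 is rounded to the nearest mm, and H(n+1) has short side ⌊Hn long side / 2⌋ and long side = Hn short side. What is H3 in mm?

Let H0's short side be w mm. w · w√2 = 0.61 m² = 610,000 mm², so w ≈ 656.8 mm and w√2 ≈ 928.8 mm → H0 = 657 × 929 mm.
H1: ⌊929/2⌋ × 657 = 464 × 657 mm
H2: ⌊657/2⌋ × 464 = 328 × 464 mm
H3: ⌊464/2⌋ × 328 = 232 × 328 mm

232 × 328 mm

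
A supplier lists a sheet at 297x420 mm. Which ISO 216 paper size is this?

A3 (297 × 420 mm)

Aspect ratio 420/297 ≈ 1.414 — close to the ISO √2 ≈ 1.414.
In the A-series (A0 area = 1 m²): A3 = 297 × 420 mm.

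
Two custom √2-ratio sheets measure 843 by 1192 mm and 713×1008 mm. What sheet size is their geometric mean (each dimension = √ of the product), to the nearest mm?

Short side: √(843 · 713) = √601059 ≈ 775.3 → 775 mm
Long side: √(1192 · 1008) = √1201536 ≈ 1096.1 → 1096 mm

775 × 1096 mm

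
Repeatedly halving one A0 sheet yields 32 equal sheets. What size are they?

32 = 2^5, so 5 halving steps.
A0 → A1 → … → A5 after 5 steps.

A5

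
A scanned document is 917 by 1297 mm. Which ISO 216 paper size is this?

C0 (917 × 1297 mm)

Aspect ratio 1297/917 ≈ 1.414 — close to the ISO √2 ≈ 1.414.
In the C-series (envelope sizes, between A and B): C0 = 917 × 1297 mm.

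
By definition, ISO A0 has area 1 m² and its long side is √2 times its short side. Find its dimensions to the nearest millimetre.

841 × 1189 mm

Let the short side be w mm. Then the long side is w√2 and w · w√2 = 10⁶ mm².
w² = 10⁶/√2, so w = 1000 / 2^(1/4) ≈ 840.9 mm; long side = 1000 · 2^(1/4) ≈ 1189.2 mm.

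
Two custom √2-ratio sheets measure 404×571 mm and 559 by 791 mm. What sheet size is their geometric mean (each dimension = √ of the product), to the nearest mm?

475 × 672 mm

Short side: √(404 · 559) = √225836 ≈ 475.2 → 475 mm
Long side: √(571 · 791) = √451661 ≈ 672.1 → 672 mm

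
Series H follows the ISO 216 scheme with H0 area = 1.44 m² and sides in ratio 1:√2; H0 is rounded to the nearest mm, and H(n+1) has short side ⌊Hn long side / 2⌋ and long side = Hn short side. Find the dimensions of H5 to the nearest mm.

178 × 252 mm

Let H0's short side be w mm. w · w√2 = 1.44 m² = 1,440,000 mm², so w ≈ 1009.1 mm and w√2 ≈ 1427.0 mm → H0 = 1009 × 1427 mm.
H1: ⌊1427/2⌋ × 1009 = 713 × 1009 mm
H2: ⌊1009/2⌋ × 713 = 504 × 713 mm
H3: ⌊713/2⌋ × 504 = 356 × 504 mm
H4: ⌊504/2⌋ × 356 = 252 × 356 mm
H5: ⌊356/2⌋ × 252 = 178 × 252 mm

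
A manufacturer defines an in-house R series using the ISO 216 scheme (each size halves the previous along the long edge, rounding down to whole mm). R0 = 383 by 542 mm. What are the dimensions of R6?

47 × 67 mm

R1 = 271 × 383 mm (from R0 by 1 halving).
R2: ⌊383/2⌋ × 271 = 191 × 271 mm
R3: ⌊271/2⌋ × 191 = 135 × 191 mm
R4: ⌊191/2⌋ × 135 = 95 × 135 mm
R5: ⌊135/2⌋ × 95 = 67 × 95 mm
R6: ⌊95/2⌋ × 67 = 47 × 67 mm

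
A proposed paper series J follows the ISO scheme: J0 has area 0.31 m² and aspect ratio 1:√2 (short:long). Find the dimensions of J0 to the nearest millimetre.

468 × 662 mm

Let the short side be w mm. Then w · w√2 = 0.31 m² = 310,000 mm².
w² = 310,000/√2, so w ≈ 468.2 mm; long side = w√2 ≈ 662.1 mm.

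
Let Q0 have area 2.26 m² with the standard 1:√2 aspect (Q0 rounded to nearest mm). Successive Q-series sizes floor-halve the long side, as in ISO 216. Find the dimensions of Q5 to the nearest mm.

Let Q0's short side be w mm. w · w√2 = 2.26 m² = 2,260,000 mm², so w ≈ 1264.1 mm and w√2 ≈ 1787.8 mm → Q0 = 1264 × 1788 mm.
Q1: ⌊1788/2⌋ × 1264 = 894 × 1264 mm
Q2: ⌊1264/2⌋ × 894 = 632 × 894 mm
Q3: ⌊894/2⌋ × 632 = 447 × 632 mm
Q4: ⌊632/2⌋ × 447 = 316 × 447 mm
Q5: ⌊447/2⌋ × 316 = 223 × 316 mm

223 × 316 mm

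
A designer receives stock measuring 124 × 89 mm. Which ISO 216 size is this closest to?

B7 (88 × 125 mm)

Aspect ratio 124/89 ≈ 1.393 (ISO target is √2 ≈ 1.414).
In the B-series (B0 = 1000 × 1414 mm): B7 = 88 × 125 mm.
Off by 2 mm total — nearest standard size.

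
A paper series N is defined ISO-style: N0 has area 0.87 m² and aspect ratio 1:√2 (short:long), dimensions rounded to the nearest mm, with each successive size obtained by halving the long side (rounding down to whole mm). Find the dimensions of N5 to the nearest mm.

Let N0's short side be w mm. w · w√2 = 0.87 m² = 870,000 mm², so w ≈ 784.3 mm and w√2 ≈ 1109.2 mm → N0 = 784 × 1109 mm.
N1: ⌊1109/2⌋ × 784 = 554 × 784 mm
N2: ⌊784/2⌋ × 554 = 392 × 554 mm
N3: ⌊554/2⌋ × 392 = 277 × 392 mm
N4: ⌊392/2⌋ × 277 = 196 × 277 mm
N5: ⌊277/2⌋ × 196 = 138 × 196 mm

138 × 196 mm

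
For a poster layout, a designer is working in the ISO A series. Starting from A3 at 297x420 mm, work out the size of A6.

105 × 148 mm

A4: ⌊420/2⌋ × 297 = 210 × 297 mm
A5: ⌊297/2⌋ × 210 = 148 × 210 mm
A6: ⌊210/2⌋ × 148 = 105 × 148 mm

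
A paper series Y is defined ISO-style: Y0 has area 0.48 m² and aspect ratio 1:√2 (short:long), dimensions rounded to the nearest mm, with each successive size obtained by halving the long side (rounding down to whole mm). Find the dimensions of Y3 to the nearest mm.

Let Y0's short side be w mm. w · w√2 = 0.48 m² = 480,000 mm², so w ≈ 582.6 mm and w√2 ≈ 823.9 mm → Y0 = 583 × 824 mm.
Y1: ⌊824/2⌋ × 583 = 412 × 583 mm
Y2: ⌊583/2⌋ × 412 = 291 × 412 mm
Y3: ⌊412/2⌋ × 291 = 206 × 291 mm

206 × 291 mm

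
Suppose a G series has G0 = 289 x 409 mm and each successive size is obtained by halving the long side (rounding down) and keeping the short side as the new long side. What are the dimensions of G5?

G1: ⌊409/2⌋ × 289 = 204 × 289 mm
G2: ⌊289/2⌋ × 204 = 144 × 204 mm
G3: ⌊204/2⌋ × 144 = 102 × 144 mm
G4: ⌊144/2⌋ × 102 = 72 × 102 mm
G5: ⌊102/2⌋ × 72 = 51 × 72 mm

51 × 72 mm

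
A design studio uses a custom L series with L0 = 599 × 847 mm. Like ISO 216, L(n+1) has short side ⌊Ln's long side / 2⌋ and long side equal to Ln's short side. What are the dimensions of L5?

105 × 149 mm

L1: ⌊847/2⌋ × 599 = 423 × 599 mm
L2: ⌊599/2⌋ × 423 = 299 × 423 mm
L3: ⌊423/2⌋ × 299 = 211 × 299 mm
L4: ⌊299/2⌋ × 211 = 149 × 211 mm
L5: ⌊211/2⌋ × 149 = 105 × 149 mm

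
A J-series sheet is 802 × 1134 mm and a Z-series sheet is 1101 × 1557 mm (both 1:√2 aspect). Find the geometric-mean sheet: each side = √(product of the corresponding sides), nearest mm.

940 × 1329 mm

Short side: √(802 · 1101) = √883002 ≈ 939.7 → 940 mm
Long side: √(1134 · 1557) = √1765638 ≈ 1328.8 → 1329 mm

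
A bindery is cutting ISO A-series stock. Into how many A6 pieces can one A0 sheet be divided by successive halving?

Each ISO step halves the sheet: 1 × A0 → 2 × A1 → 4 × A2 → 8 × A3 → …
From A0 to A6 is 6 halving steps: 2^6 = 64.

64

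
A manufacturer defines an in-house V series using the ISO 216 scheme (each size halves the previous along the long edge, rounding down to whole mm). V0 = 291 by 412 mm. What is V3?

V1: ⌊412/2⌋ × 291 = 206 × 291 mm
V2: ⌊291/2⌋ × 206 = 145 × 206 mm
V3: ⌊206/2⌋ × 145 = 103 × 145 mm

103 × 145 mm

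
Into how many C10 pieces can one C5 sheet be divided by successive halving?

32

Each ISO step halves the sheet: 1 × C5 → 2 × C6 → 4 × C7 → 8 × C8 → …
From C5 to C10 is 5 halving steps: 2^5 = 32.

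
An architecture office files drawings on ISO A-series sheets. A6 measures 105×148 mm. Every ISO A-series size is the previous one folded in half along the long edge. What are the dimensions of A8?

52 × 74 mm

A7: ⌊148/2⌋ × 105 = 74 × 105 mm
A8: ⌊105/2⌋ × 74 = 52 × 74 mm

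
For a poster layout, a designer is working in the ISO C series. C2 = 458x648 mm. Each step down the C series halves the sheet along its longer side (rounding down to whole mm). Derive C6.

114 × 162 mm

C3: ⌊648/2⌋ × 458 = 324 × 458 mm
C4: ⌊458/2⌋ × 324 = 229 × 324 mm
C5: ⌊324/2⌋ × 229 = 162 × 229 mm
C6: ⌊229/2⌋ × 162 = 114 × 162 mm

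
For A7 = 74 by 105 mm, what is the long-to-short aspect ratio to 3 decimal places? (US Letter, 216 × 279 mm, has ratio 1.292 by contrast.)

105 / 74 = 1.419
ISO 216 targets √2 ≈ 1.414; the +0.005 deviation is from mm rounding.

1.419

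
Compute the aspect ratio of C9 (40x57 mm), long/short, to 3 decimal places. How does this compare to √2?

57 / 40 = 1.425
ISO 216 targets √2 ≈ 1.414; the +0.011 deviation is from mm rounding.

1.425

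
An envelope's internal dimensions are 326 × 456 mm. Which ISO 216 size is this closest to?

C3 (324 × 458 mm)

Aspect ratio 456/326 ≈ 1.399 (ISO target is √2 ≈ 1.414).
In the C-series (envelope sizes, between A and B): C3 = 324 × 458 mm.
Off by 4 mm total — nearest standard size.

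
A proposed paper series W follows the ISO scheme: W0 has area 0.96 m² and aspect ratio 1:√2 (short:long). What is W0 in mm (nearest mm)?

Let the short side be w mm. Then w · w√2 = 0.96 m² = 960,000 mm².
w² = 960,000/√2, so w ≈ 823.9 mm; long side = w√2 ≈ 1165.2 mm.

824 × 1165 mm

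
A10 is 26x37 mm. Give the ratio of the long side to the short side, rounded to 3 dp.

37 / 26 = 1.423
ISO 216 targets √2 ≈ 1.414; the +0.009 deviation is from mm rounding.

1.423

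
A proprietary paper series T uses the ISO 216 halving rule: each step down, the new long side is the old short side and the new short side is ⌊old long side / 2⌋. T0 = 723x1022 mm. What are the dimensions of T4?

180 × 255 mm

T1: ⌊1022/2⌋ × 723 = 511 × 723 mm
T2: ⌊723/2⌋ × 511 = 361 × 511 mm
T3: ⌊511/2⌋ × 361 = 255 × 361 mm
T4: ⌊361/2⌋ × 255 = 180 × 255 mm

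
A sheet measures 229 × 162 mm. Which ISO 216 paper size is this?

Aspect ratio 229/162 ≈ 1.414 — close to the ISO √2 ≈ 1.414.
In the C-series (envelope sizes, between A and B): C5 = 162 × 229 mm.

C5 (162 × 229 mm)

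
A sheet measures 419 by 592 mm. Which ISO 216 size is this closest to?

A2 (420 × 594 mm)

Aspect ratio 592/419 ≈ 1.413 — close to the ISO √2 ≈ 1.414.
In the A-series (A0 area = 1 m²): A2 = 420 × 594 mm.
Off by 3 mm total — nearest standard size.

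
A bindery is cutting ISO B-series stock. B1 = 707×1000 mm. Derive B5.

176 × 250 mm

B2: ⌊1000/2⌋ × 707 = 500 × 707 mm
B3: ⌊707/2⌋ × 500 = 353 × 500 mm
B4: ⌊500/2⌋ × 353 = 250 × 353 mm
B5: ⌊353/2⌋ × 250 = 176 × 250 mm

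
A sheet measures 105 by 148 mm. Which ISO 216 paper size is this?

A6 (105 × 148 mm)

Aspect ratio 148/105 ≈ 1.410 — close to the ISO √2 ≈ 1.414.
In the A-series (A0 area = 1 m²): A6 = 105 × 148 mm.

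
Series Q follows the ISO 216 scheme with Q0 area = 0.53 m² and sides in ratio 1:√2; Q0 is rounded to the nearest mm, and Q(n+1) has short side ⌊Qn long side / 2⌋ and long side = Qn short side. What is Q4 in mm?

153 × 216 mm

Let Q0's short side be w mm. w · w√2 = 0.53 m² = 530,000 mm², so w ≈ 612.2 mm and w√2 ≈ 865.8 mm → Q0 = 612 × 866 mm.
Q1: ⌊866/2⌋ × 612 = 433 × 612 mm
Q2: ⌊612/2⌋ × 433 = 306 × 433 mm
Q3: ⌊433/2⌋ × 306 = 216 × 306 mm
Q4: ⌊306/2⌋ × 216 = 153 × 216 mm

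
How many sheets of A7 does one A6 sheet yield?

Each ISO step halves the sheet: 1 × A6 → 2 × A7
From A6 to A7 is 1 halving step: 2^1 = 2.

2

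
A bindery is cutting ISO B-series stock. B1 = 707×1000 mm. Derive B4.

250 × 353 mm

B2: ⌊1000/2⌋ × 707 = 500 × 707 mm
B3: ⌊707/2⌋ × 500 = 353 × 500 mm
B4: ⌊500/2⌋ × 353 = 250 × 353 mm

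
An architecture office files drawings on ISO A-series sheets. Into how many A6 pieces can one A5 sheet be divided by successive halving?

2

Each ISO step halves the sheet: 1 × A5 → 2 × A6
From A5 to A6 is 1 halving step: 2^1 = 2.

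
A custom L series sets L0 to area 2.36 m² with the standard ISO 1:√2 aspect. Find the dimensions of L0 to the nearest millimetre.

Let the short side be w mm. Then w · w√2 = 2.36 m² = 2,360,000 mm².
w² = 2,360,000/√2, so w ≈ 1291.8 mm; long side = w√2 ≈ 1826.9 mm.

1292 × 1827 mm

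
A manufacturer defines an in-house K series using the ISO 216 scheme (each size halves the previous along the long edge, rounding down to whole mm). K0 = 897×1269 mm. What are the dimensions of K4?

K1: ⌊1269/2⌋ × 897 = 634 × 897 mm
K2: ⌊897/2⌋ × 634 = 448 × 634 mm
K3: ⌊634/2⌋ × 448 = 317 × 448 mm
K4: ⌊448/2⌋ × 317 = 224 × 317 mm

224 × 317 mm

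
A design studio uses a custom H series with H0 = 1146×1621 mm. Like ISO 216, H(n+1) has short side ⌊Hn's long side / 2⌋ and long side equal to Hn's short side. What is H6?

H1: ⌊1621/2⌋ × 1146 = 810 × 1146 mm
H2: ⌊1146/2⌋ × 810 = 573 × 810 mm
H3: ⌊810/2⌋ × 573 = 405 × 573 mm
H4: ⌊573/2⌋ × 405 = 286 × 405 mm
H5: ⌊405/2⌋ × 286 = 202 × 286 mm
H6: ⌊286/2⌋ × 202 = 143 × 202 mm

143 × 202 mm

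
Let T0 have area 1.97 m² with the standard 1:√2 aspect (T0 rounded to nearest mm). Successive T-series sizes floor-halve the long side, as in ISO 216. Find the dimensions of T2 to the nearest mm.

Let T0's short side be w mm. w · w√2 = 1.97 m² = 1,970,000 mm², so w ≈ 1180.3 mm and w√2 ≈ 1669.1 mm → T0 = 1180 × 1669 mm.
T1: ⌊1669/2⌋ × 1180 = 834 × 1180 mm
T2: ⌊1180/2⌋ × 834 = 590 × 834 mm

590 × 834 mm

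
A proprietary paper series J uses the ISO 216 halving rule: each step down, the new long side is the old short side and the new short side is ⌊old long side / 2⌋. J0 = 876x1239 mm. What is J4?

J1: ⌊1239/2⌋ × 876 = 619 × 876 mm
J2: ⌊876/2⌋ × 619 = 438 × 619 mm
J3: ⌊619/2⌋ × 438 = 309 × 438 mm
J4: ⌊438/2⌋ × 309 = 219 × 309 mm

219 × 309 mm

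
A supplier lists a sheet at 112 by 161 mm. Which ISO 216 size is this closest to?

C6 (114 × 162 mm)

Aspect ratio 161/112 ≈ 1.438 (ISO target is √2 ≈ 1.414).
In the C-series (envelope sizes, between A and B): C6 = 114 × 162 mm.
Off by 3 mm total — nearest standard size.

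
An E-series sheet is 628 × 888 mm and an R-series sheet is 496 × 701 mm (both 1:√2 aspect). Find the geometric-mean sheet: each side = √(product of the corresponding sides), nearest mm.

Short side: √(628 · 496) = √311488 ≈ 558.1 → 558 mm
Long side: √(888 · 701) = √622488 ≈ 789.0 → 789 mm

558 × 789 mm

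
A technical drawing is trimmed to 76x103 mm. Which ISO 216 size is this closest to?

Aspect ratio 103/76 ≈ 1.355 (ISO target is √2 ≈ 1.414).
In the A-series (A0 area = 1 m²): A7 = 74 × 105 mm.
Off by 4 mm total — nearest standard size.

A7 (74 × 105 mm)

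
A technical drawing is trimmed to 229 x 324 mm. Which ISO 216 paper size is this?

Aspect ratio 324/229 ≈ 1.415 — close to the ISO √2 ≈ 1.414.
In the C-series (envelope sizes, between A and B): C4 = 229 × 324 mm.

C4 (229 × 324 mm)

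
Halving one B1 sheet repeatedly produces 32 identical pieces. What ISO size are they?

B6

32 = 2^5, so 5 halving steps.
B1 → B2 → … → B6 after 5 steps.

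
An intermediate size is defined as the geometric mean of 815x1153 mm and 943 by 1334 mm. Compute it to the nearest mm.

Short side: √(815 · 943) = √768545 ≈ 876.7 → 877 mm
Long side: √(1153 · 1334) = √1538102 ≈ 1240.2 → 1240 mm

877 × 1240 mm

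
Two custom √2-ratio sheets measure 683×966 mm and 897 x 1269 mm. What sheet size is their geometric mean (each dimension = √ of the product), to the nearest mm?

783 × 1107 mm

Short side: √(683 · 897) = √612651 ≈ 782.7 → 783 mm
Long side: √(966 · 1269) = √1225854 ≈ 1107.2 → 1107 mm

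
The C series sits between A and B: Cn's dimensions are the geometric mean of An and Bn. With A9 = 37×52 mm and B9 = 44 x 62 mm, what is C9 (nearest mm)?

40 × 57 mm

Short side: √(37 · 44) = √1628 ≈ 40.3 → 40 mm
Long side: √(52 · 62) = √3224 ≈ 56.8 → 57 mm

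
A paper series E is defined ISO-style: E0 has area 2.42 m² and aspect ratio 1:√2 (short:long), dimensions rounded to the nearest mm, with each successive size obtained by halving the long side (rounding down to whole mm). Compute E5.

Let E0's short side be w mm. w · w√2 = 2.42 m² = 2,420,000 mm², so w ≈ 1308.1 mm and w√2 ≈ 1850.0 mm → E0 = 1308 × 1850 mm.
E1: ⌊1850/2⌋ × 1308 = 925 × 1308 mm
E2: ⌊1308/2⌋ × 925 = 654 × 925 mm
E3: ⌊925/2⌋ × 654 = 462 × 654 mm
E4: ⌊654/2⌋ × 462 = 327 × 462 mm
E5: ⌊462/2⌋ × 327 = 231 × 327 mm

231 × 327 mm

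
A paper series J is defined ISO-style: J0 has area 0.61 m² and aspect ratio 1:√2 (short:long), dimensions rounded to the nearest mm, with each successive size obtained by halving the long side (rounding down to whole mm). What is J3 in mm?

232 × 328 mm

Let J0's short side be w mm. w · w√2 = 0.61 m² = 610,000 mm², so w ≈ 656.8 mm and w√2 ≈ 928.8 mm → J0 = 657 × 929 mm.
J1: ⌊929/2⌋ × 657 = 464 × 657 mm
J2: ⌊657/2⌋ × 464 = 328 × 464 mm
J3: ⌊464/2⌋ × 328 = 232 × 328 mm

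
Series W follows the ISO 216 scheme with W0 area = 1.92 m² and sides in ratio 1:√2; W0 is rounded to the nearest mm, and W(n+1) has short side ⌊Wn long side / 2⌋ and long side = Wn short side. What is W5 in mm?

206 × 291 mm

Let W0's short side be w mm. w · w√2 = 1.92 m² = 1,920,000 mm², so w ≈ 1165.2 mm and w√2 ≈ 1647.8 mm → W0 = 1165 × 1648 mm.
W1: ⌊1648/2⌋ × 1165 = 824 × 1165 mm
W2: ⌊1165/2⌋ × 824 = 582 × 824 mm
W3: ⌊824/2⌋ × 582 = 412 × 582 mm
W4: ⌊582/2⌋ × 412 = 291 × 412 mm
W5: ⌊412/2⌋ × 291 = 206 × 291 mm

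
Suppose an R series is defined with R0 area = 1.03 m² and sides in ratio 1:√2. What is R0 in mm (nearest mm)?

853 × 1207 mm

Let the short side be w mm. Then w · w√2 = 1.03 m² = 1,030,000 mm².
w² = 1,030,000/√2, so w ≈ 853.4 mm; long side = w√2 ≈ 1206.9 mm.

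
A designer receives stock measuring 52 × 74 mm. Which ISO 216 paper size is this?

A8 (52 × 74 mm)

Aspect ratio 74/52 ≈ 1.423 — close to the ISO √2 ≈ 1.414.
In the A-series (A0 area = 1 m²): A8 = 52 × 74 mm.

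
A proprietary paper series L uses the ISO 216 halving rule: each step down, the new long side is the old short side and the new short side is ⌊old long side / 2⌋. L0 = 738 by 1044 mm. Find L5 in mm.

L1: ⌊1044/2⌋ × 738 = 522 × 738 mm
L2: ⌊738/2⌋ × 522 = 369 × 522 mm
L3: ⌊522/2⌋ × 369 = 261 × 369 mm
L4: ⌊369/2⌋ × 261 = 184 × 261 mm
L5: ⌊261/2⌋ × 184 = 130 × 184 mm

130 × 184 mm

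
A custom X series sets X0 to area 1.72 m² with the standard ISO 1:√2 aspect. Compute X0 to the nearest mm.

Let the short side be w mm. Then w · w√2 = 1.72 m² = 1,720,000 mm².
w² = 1,720,000/√2, so w ≈ 1102.8 mm; long side = w√2 ≈ 1559.6 mm.

1103 × 1560 mm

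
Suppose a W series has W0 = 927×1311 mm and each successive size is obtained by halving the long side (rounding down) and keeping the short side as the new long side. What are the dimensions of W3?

W1: ⌊1311/2⌋ × 927 = 655 × 927 mm
W2: ⌊927/2⌋ × 655 = 463 × 655 mm
W3: ⌊655/2⌋ × 463 = 327 × 463 mm

327 × 463 mm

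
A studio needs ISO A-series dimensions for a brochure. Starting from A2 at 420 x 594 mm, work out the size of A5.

A3: ⌊594/2⌋ × 420 = 297 × 420 mm
A4: ⌊420/2⌋ × 297 = 210 × 297 mm
A5: ⌊297/2⌋ × 210 = 148 × 210 mm

148 × 210 mm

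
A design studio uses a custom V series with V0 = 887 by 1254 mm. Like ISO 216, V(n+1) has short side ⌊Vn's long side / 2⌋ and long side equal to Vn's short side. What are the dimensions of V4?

221 × 313 mm

V1: ⌊1254/2⌋ × 887 = 627 × 887 mm
V2: ⌊887/2⌋ × 627 = 443 × 627 mm
V3: ⌊627/2⌋ × 443 = 313 × 443 mm
V4: ⌊443/2⌋ × 313 = 221 × 313 mm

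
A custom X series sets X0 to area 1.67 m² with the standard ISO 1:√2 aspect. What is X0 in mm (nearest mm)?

1087 × 1537 mm

Let the short side be w mm. Then w · w√2 = 1.67 m² = 1,670,000 mm².
w² = 1,670,000/√2, so w ≈ 1086.7 mm; long side = w√2 ≈ 1536.8 mm.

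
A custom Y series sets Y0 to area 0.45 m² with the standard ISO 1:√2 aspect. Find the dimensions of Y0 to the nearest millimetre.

Let the short side be w mm. Then w · w√2 = 0.45 m² = 450,000 mm².
w² = 450,000/√2, so w ≈ 564.1 mm; long side = w√2 ≈ 797.7 mm.

564 × 798 mm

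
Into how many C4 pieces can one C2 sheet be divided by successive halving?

4

C2 = 458 × 648 mm; C4 = 229 × 324 mm.
Each halving step doubles the count; 2 steps from C2 to C4.
2^2 = 4.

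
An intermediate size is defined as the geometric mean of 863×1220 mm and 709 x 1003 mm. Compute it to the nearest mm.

Short side: √(863 · 709) = √611867 ≈ 782.2 → 782 mm
Long side: √(1220 · 1003) = √1223660 ≈ 1106.2 → 1106 mm

782 × 1106 mm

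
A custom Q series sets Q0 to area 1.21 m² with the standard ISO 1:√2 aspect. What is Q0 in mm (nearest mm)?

Let the short side be w mm. Then w · w√2 = 1.21 m² = 1,210,000 mm².
w² = 1,210,000/√2, so w ≈ 925.0 mm; long side = w√2 ≈ 1308.1 mm.

925 × 1308 mm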